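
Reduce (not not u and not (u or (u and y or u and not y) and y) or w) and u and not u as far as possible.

(not not u and not (u or (u and y or u and not y) and y) or w) and u and not u
= (not not u and not (u or u and y) or w) and u and not u   [distribution]
= (not not u and not u or w) and u and not u   [absorption]
= (u and not u or w) and u and not u   [double negation]
= u and not u   [absorption]
= False   [complement]

False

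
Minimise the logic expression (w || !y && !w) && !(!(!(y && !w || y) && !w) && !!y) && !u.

(w || !y && !w) && !(!(!(y && !w || y) && !w) && !!y) && !u
= (w || !y && !w) && (!(y && !w || y) && !w || !y) && !u   [De Morgan]
= (w || !y && !w) && (!y && !w || !y) && !u   [absorption]
= (w && !y || !y && !w) && !u   [distribution]
= !y && !u   [distribution]

!y && !u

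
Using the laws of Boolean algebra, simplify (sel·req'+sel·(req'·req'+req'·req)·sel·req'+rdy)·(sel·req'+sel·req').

sel·req'

(sel·req'+sel·(req'·req'+req'·req)·sel·req'+rdy)·(sel·req'+sel·req')
= (sel·req'+sel·req'·sel·req'+rdy)·(sel·req'+sel·req')   [distribution]
= (sel·req'+sel·req'+rdy)·(sel·req'+sel·req')   [idempotence]
= sel·req'+sel·req'   [absorption]
= sel·req'   [idempotence]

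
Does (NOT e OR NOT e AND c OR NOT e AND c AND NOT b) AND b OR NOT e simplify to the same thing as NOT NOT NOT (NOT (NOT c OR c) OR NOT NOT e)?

E1: (NOT e OR NOT e AND c OR NOT e AND c AND NOT b) AND b OR NOT e
    = (NOT e OR NOT e AND c) AND b OR NOT e   [absorption]
    = NOT e AND b OR NOT e   [absorption]
    = NOT e   [absorption]
E2: NOT NOT NOT (NOT (NOT c OR c) OR NOT NOT e)
    = NOT (NOT (NOT c OR c) OR NOT NOT e)   [double negation]
    = (NOT c OR c) AND NOT e   [De Morgan]
    = NOT e   [complement / identity]
Both reduce to NOT e, so they are equivalent.

Yes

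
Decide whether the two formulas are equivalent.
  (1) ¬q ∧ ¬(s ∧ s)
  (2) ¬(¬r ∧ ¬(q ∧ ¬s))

No

E1: ¬q ∧ ¬(s ∧ s)
    = ¬q ∧ ¬s   [idempotence]
E2: ¬(¬r ∧ ¬(q ∧ ¬s))
    = r ∨ q ∧ ¬s   [De Morgan]
These differ: at q=1, r=1, s=0, E1 = 0 but E2 = 1.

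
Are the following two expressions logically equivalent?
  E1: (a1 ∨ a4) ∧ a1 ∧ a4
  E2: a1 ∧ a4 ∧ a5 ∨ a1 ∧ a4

Yes

E1: (a1 ∨ a4) ∧ a1 ∧ a4
    = a1 ∧ a4
E2: a1 ∧ a4 ∧ a5 ∨ a1 ∧ a4
    = a1 ∧ a4
Both reduce to a1 ∧ a4, so they are equivalent.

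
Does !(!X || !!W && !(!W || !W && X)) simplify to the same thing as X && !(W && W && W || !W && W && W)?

Yes

E1: !(!X || !!W && !(!W || !W && X))
    = !(!X || !!W && !!W)
    = !(!X || !!W)
    = X && !W
E2: X && !(W && W && W || !W && W && W)
    = X && !(W && W)
    = X && !W
Both reduce to X && !W, so they are equivalent.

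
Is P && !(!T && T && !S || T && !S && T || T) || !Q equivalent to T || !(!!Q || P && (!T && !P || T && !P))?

No

E1: P && !(!T && T && !S || T && !S && T || T) || !Q
    = P && !(T && !S || T) || !Q   (distribution)
    = P && !T || !Q   (absorption)
E2: T || !(!!Q || P && (!T && !P || T && !P))
    = T || !(!!Q || P && !P)   (distribution)
    = T || !(Q || P && !P)   (double negation)
    = T || !Q   (complement / identity)
These differ: at P=0, Q=1, S=0, T=1, E1 = 0 but E2 = 1.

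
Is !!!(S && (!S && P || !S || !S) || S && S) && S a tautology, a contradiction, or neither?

contradiction

!!!(S && (!S && P || !S || !S) || S && S) && S
= !!!(S && (!S || !S) || S && S) && S   [absorption]
= !(S && (!S || !S) || S && S) && S   [double negation]
= !(S && !S || S && S) && S   [idempotence]
= !S && S   [distribution]
= false   [complement]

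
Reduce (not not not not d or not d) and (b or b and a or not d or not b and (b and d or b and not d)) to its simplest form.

(not not not not d or not d) and (b or b and a or not d or not b and (b and d or b and not d))
= (not not not not d or not d) and (b or b and a or not d or not b and b)
= (not not d or not d) and (b or b and a or not d or not b and b)
= (d or not d) and (b or b and a or not d or not b and b)
= (d or not d) and (b or b and a or not d)
= (d or not d) and (b or not d)
= b or not d

b or not d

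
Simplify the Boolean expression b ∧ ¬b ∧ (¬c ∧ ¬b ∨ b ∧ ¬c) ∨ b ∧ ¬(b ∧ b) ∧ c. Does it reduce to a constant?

False

b ∧ ¬b ∧ (¬c ∧ ¬b ∨ b ∧ ¬c) ∨ b ∧ ¬(b ∧ b) ∧ c
= b ∧ ¬b ∧ (¬c ∧ ¬b ∨ b ∧ ¬c) ∨ b ∧ ¬b ∧ c   — idempotence
= b ∧ ¬b ∧ ¬c ∨ b ∧ ¬b ∧ c   — distribution
= b ∧ ¬b   — distribution
= False   — complement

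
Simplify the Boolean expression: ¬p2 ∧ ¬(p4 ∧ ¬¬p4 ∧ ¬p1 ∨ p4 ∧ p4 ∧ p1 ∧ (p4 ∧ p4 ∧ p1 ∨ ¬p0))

¬p2 ∧ ¬p4

¬p2 ∧ ¬(p4 ∧ ¬¬p4 ∧ ¬p1 ∨ p4 ∧ p4 ∧ p1 ∧ (p4 ∧ p4 ∧ p1 ∨ ¬p0))
= ¬p2 ∧ ¬(p4 ∧ ¬¬p4 ∧ ¬p1 ∨ p4 ∧ p4 ∧ p1)   — absorption
= ¬p2 ∧ ¬(p4 ∧ p4 ∧ ¬p1 ∨ p4 ∧ p4 ∧ p1)   — double negation
= ¬p2 ∧ ¬(p4 ∧ p4)   — distribution
= ¬p2 ∧ ¬p4   — idempotence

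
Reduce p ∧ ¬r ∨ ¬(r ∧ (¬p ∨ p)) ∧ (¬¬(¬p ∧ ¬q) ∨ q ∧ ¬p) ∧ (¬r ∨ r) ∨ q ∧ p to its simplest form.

¬r ∨ q ∧ p

p ∧ ¬r ∨ ¬(r ∧ (¬p ∨ p)) ∧ (¬¬(¬p ∧ ¬q) ∨ q ∧ ¬p) ∧ (¬r ∨ r) ∨ q ∧ p
= p ∧ ¬r ∨ ¬(r ∧ (¬p ∨ p)) ∧ (¬p ∧ ¬q ∨ q ∧ ¬p) ∧ (¬r ∨ r) ∨ q ∧ p
= p ∧ ¬r ∨ ¬(r ∧ (¬p ∨ p)) ∧ (¬p ∧ ¬q ∨ q ∧ ¬p) ∨ q ∧ p
= p ∧ ¬r ∨ ¬(r ∧ (¬p ∨ p)) ∧ ¬p ∨ q ∧ p
= p ∧ ¬r ∨ ¬r ∧ ¬p ∨ q ∧ p
= ¬r ∨ q ∧ p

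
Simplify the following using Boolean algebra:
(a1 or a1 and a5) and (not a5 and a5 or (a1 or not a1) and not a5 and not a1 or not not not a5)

(a1 or a1 and a5) and (not a5 and a5 or (a1 or not a1) and not a5 and not a1 or not not not a5)
= a1 and (not a5 and a5 or (a1 or not a1) and not a5 and not a1 or not not not a5)   [absorption]
= a1 and (not a5 and a5 or (a1 or not a1) and not a5 and not a1 or not a5)   [double negation]
= a1 and (not a5 and a5 or not a5 and not a1 or not a5)   [complement / identity]
= a1 and (not a5 and a5 or not a5)   [absorption]
= a1 and not a5   [complement / identity]

a1 and not a5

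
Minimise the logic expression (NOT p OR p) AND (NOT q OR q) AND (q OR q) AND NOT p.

q AND NOT p

(NOT p OR p) AND (NOT q OR q) AND (q OR q) AND NOT p
= (NOT p OR p) AND (NOT q AND q OR q) AND NOT p
= (NOT p OR p) AND q AND NOT p
= q AND NOT p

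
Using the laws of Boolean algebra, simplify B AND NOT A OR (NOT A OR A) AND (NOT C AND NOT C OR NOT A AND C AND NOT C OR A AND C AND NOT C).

B AND NOT A OR (NOT A OR A) AND (NOT C AND NOT C OR NOT A AND C AND NOT C OR A AND C AND NOT C)
= B AND NOT A OR (NOT A OR A) AND (NOT C AND NOT C OR C AND NOT C)
= B AND NOT A OR NOT C AND NOT C OR C AND NOT C
= B AND NOT A OR NOT C

B AND NOT A OR NOT C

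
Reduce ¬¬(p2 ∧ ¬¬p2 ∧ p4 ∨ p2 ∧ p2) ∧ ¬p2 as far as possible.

¬¬(p2 ∧ ¬¬p2 ∧ p4 ∨ p2 ∧ p2) ∧ ¬p2
= ¬¬(p2 ∧ p2 ∧ p4 ∨ p2 ∧ p2) ∧ ¬p2   — double negation
= ¬¬(p2 ∧ p2) ∧ ¬p2   — absorption
= ¬¬p2 ∧ ¬p2   — idempotence
= p2 ∧ ¬p2   — double negation
= False   — complement

False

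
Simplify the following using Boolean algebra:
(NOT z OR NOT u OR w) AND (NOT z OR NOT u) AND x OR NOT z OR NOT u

NOT z OR NOT u

(NOT z OR NOT u OR w) AND (NOT z OR NOT u) AND x OR NOT z OR NOT u
= (NOT z OR NOT u) AND x OR NOT z OR NOT u   (absorption)
= NOT z OR NOT u   (absorption)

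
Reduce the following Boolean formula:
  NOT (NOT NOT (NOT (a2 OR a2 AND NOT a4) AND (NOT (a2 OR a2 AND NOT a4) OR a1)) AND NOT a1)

NOT (NOT NOT (NOT (a2 OR a2 AND NOT a4) AND (NOT (a2 OR a2 AND NOT a4) OR a1)) AND NOT a1)
= NOT (NOT NOT NOT (a2 OR a2 AND NOT a4) AND NOT a1)   — absorption
= NOT (NOT NOT NOT a2 AND NOT a1)   — absorption
= NOT NOT a2 OR a1   — De Morgan
= a2 OR a1   — double negation

a2 OR a1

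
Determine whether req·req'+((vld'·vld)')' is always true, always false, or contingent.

req·req'+((vld'·vld)')'
= req·req'+vld'·vld   (double negation)
= vld'·vld   (complement / identity)
= 0   (complement)

always false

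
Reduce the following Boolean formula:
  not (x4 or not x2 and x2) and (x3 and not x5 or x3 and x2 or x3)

not x4 and x3

not (x4 or not x2 and x2) and (x3 and not x5 or x3 and x2 or x3)
= not x4 and (x3 and not x5 or x3 and x2 or x3)   (complement / identity)
= not x4 and (x3 and not x5 or x3)   (absorption)
= not x4 and x3   (absorption)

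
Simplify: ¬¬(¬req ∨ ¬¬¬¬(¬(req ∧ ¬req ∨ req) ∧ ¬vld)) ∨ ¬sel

¬req ∨ ¬sel

¬¬(¬req ∨ ¬¬¬¬(¬(req ∧ ¬req ∨ req) ∧ ¬vld)) ∨ ¬sel
= ¬(req ∧ ¬¬¬(¬(req ∧ ¬req ∨ req) ∧ ¬vld)) ∨ ¬sel   — De Morgan
= ¬(req ∧ ¬(¬(req ∧ ¬req ∨ req) ∧ ¬vld)) ∨ ¬sel   — double negation
= ¬(req ∧ (req ∧ ¬req ∨ req ∨ vld)) ∨ ¬sel   — De Morgan
= ¬(req ∧ (req ∨ vld)) ∨ ¬sel   — complement / identity
= ¬req ∨ ¬sel   — absorption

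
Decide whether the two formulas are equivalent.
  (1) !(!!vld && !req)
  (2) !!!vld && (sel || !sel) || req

Yes

E1: !(!!vld && !req)
    = !vld || req   (De Morgan)
E2: !!!vld && (sel || !sel) || req
    = !!!vld || req   (complement / identity)
    = !vld || req   (double negation)
Both reduce to !vld || req, so they are equivalent.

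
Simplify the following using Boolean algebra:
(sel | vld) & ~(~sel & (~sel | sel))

sel

(sel | vld) & ~(~sel & (~sel | sel))
= (sel | vld) & ~~sel   (complement / identity)
= (sel | vld) & sel   (double negation)
= sel   (absorption)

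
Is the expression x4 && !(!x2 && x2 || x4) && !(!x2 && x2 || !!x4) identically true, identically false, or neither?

x4 && !(!x2 && x2 || x4) && !(!x2 && x2 || !!x4)
= x4 && !(!x2 && x2 || x4) && !(!x2 && x2 || x4)   (double negation)
= x4 && !(!x2 && x2 || x4)   (idempotence)
= x4 && !x4   (complement / identity)
= false   (complement)

identically false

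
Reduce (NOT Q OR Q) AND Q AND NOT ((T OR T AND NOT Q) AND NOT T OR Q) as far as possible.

(NOT Q OR Q) AND Q AND NOT ((T OR T AND NOT Q) AND NOT T OR Q)
= (NOT Q OR Q) AND Q AND NOT (T AND NOT T OR Q)   (absorption)
= Q AND NOT (T AND NOT T OR Q)   (complement / identity)
= Q AND NOT Q   (complement / identity)
= FALSE   (complement)

FALSE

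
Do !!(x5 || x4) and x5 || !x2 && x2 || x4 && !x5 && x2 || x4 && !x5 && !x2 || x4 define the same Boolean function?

Yes

E1: !!(x5 || x4)
    = x5 || x4   [double negation]
E2: x5 || !x2 && x2 || x4 && !x5 && x2 || x4 && !x5 && !x2 || x4
    = x5 || x4 && !x5 && x2 || x4 && !x5 && !x2 || x4   [complement / identity]
    = x5 || x4 && !x5 || x4   [distribution]
    = x5 || x4   [absorption]
Both reduce to x5 || x4, so they are equivalent.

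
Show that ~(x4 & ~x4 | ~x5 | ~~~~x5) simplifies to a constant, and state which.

0

~(x4 & ~x4 | ~x5 | ~~~~x5)
= ~(x4 & ~x4 | ~x5 | ~~x5)
= ~(~x5 | ~~x5)
= x5 & ~x5
= 0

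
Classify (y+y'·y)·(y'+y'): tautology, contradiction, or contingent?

contradiction

(y+y'·y)·(y'+y')
= (y+y'·y)·y'   [idempotence]
= y·y'   [complement / identity]
= 0   [complement]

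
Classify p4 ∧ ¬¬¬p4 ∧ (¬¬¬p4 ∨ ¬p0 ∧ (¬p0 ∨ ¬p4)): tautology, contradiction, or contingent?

p4 ∧ ¬¬¬p4 ∧ (¬¬¬p4 ∨ ¬p0 ∧ (¬p0 ∨ ¬p4))
= p4 ∧ ¬¬¬p4 ∧ (¬¬¬p4 ∨ ¬p0)
= p4 ∧ ¬¬¬p4
= p4 ∧ ¬p4
= False

contradiction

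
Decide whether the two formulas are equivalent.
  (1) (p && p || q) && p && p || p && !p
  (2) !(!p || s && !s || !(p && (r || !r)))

Yes

E1: (p && p || q) && p && p || p && !p
    = p && p || p && !p   [absorption]
    = p   [distribution]
E2: !(!p || s && !s || !(p && (r || !r)))
    = !(!p || !(p && (r || !r)))   [complement / identity]
    = !(!p || !p)   [complement / identity]
    = !!p   [idempotence]
    = p   [double negation]
Both reduce to p, so they are equivalent.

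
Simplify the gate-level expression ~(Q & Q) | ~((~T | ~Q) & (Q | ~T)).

~(Q & Q) | ~((~T | ~Q) & (Q | ~T))
= ~(Q & Q) | ~(~Q & Q | ~T)
= ~(Q & Q) | ~~T
= ~Q | ~~T
= ~Q | T

~Q | T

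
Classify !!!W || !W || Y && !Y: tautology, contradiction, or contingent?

contingent

!!!W || !W || Y && !Y
= !W || !W || Y && !Y   [double negation]
= !W || !W   [complement / identity]
= !W   [idempotence]
This depends on W, so it is not a constant.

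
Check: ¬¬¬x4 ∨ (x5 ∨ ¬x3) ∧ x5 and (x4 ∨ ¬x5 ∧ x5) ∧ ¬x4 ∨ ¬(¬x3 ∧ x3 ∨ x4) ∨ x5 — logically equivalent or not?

Yes

E1: ¬¬¬x4 ∨ (x5 ∨ ¬x3) ∧ x5
    = ¬¬¬x4 ∨ x5   [absorption]
    = ¬x4 ∨ x5   [double negation]
E2: (x4 ∨ ¬x5 ∧ x5) ∧ ¬x4 ∨ ¬(¬x3 ∧ x3 ∨ x4) ∨ x5
    = x4 ∧ ¬x4 ∨ ¬(¬x3 ∧ x3 ∨ x4) ∨ x5   [complement / identity]
    = ¬(¬x3 ∧ x3 ∨ x4) ∨ x5   [complement / identity]
    = ¬x4 ∨ x5   [complement / identity]
Both reduce to ¬x4 ∨ x5, so they are equivalent.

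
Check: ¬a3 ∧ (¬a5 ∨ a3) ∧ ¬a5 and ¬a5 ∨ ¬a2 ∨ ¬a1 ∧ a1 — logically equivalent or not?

E1: ¬a3 ∧ (¬a5 ∨ a3) ∧ ¬a5
    = ¬a3 ∧ ¬a5
E2: ¬a5 ∨ ¬a2 ∨ ¬a1 ∧ a1
    = ¬a5 ∨ ¬a2
These differ: at a1=0, a2=0, a3=1, a5=0, E1 = 0 but E2 = 1.

No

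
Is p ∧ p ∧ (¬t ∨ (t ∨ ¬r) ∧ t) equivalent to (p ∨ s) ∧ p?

E1: p ∧ p ∧ (¬t ∨ (t ∨ ¬r) ∧ t)
    = p ∧ p ∧ (¬t ∨ t)   — absorption
    = p ∧ p   — complement / identity
    = p   — idempotence
E2: (p ∨ s) ∧ p
    = p   — absorption
Both reduce to p, so they are equivalent.

Yes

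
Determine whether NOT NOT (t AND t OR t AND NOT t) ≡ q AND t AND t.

E1: NOT NOT (t AND t OR t AND NOT t)
    = NOT NOT t   [distribution]
    = t   [double negation]
E2: q AND t AND t
    = q AND t   [idempotence]
These differ: at q=0, t=1, E1 = 1 but E2 = 0.

No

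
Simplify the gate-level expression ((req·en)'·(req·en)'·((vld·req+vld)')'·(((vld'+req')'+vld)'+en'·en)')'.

((req·en)'·(req·en)'·((vld·req+vld)')'·(((vld'+req')'+vld)'+en'·en)')'
= ((req·en)'·(req·en)'·((vld·req+vld)')'·(((vld'+req')'+vld)')')'
= ((req·en)'·(req·en)'·((vld·req+vld)')'·((vld·req+vld)')')'
= ((req·en)'·(req·en)'·((vld·req+vld)')')'
= ((req·en)'·(req·en)'·(vld')')'
= ((req·en)'·(vld')')'
= req·en+vld'

req·en+vld'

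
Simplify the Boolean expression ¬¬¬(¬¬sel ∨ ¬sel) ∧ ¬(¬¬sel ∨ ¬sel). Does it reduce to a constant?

¬¬¬(¬¬sel ∨ ¬sel) ∧ ¬(¬¬sel ∨ ¬sel)
= ¬(¬¬sel ∨ ¬sel) ∧ ¬(¬¬sel ∨ ¬sel)   (double negation)
= ¬(¬¬sel ∨ ¬sel)   (idempotence)
= ¬sel ∧ sel   (De Morgan)
= False   (complement)

False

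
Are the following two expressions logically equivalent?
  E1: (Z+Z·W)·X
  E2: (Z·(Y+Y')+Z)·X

E1: (Z+Z·W)·X
    = Z·X
E2: (Z·(Y+Y')+Z)·X
    = (Z+Z)·X
    = Z·X
Both reduce to Z·X, so they are equivalent.

Yes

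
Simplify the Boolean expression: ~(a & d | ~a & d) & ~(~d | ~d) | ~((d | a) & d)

~d

~(a & d | ~a & d) & ~(~d | ~d) | ~((d | a) & d)
= ~d & ~(~d | ~d) | ~((d | a) & d)
= ~d & ~(~d | ~d) | ~d
= ~d & d & d | ~d
= ~d & d | ~d
= ~d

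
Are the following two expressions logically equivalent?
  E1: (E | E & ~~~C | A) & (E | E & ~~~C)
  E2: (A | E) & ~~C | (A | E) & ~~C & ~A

No

E1: (E | E & ~~~C | A) & (E | E & ~~~C)
    = E | E & ~~~C   [absorption]
    = E | E & ~C   [double negation]
    = E   [absorption]
E2: (A | E) & ~~C | (A | E) & ~~C & ~A
    = (A | E) & ~~C   [absorption]
    = (A | E) & C   [double negation]
These differ: at A=1, C=0, E=1, E1 = 1 but E2 = 0.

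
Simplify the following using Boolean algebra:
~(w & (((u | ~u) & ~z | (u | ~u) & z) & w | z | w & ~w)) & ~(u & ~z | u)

~(w & (((u | ~u) & ~z | (u | ~u) & z) & w | z | w & ~w)) & ~(u & ~z | u)
= ~(w & ((u | ~u) & w | z | w & ~w)) & ~(u & ~z | u)   [distribution]
= ~(w & (w | z | w & ~w)) & ~(u & ~z | u)   [complement / identity]
= ~(w & (w | z)) & ~(u & ~z | u)   [complement / identity]
= ~(w & (w | z)) & ~u   [absorption]
= ~w & ~u   [absorption]

~w & ~u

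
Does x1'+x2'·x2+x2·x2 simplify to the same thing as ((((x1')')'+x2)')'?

Yes

E1: x1'+x2'·x2+x2·x2
    = x1'+x2'·x2+x2   [idempotence]
    = x1'+x2   [complement / identity]
E2: ((((x1')')'+x2)')'
    = ((x1')')'+x2   [double negation]
    = x1'+x2   [double negation]
Both reduce to x1'+x2, so they are equivalent.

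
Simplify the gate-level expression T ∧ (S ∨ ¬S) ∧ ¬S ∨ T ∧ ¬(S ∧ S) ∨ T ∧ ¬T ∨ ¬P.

T ∧ (S ∨ ¬S) ∧ ¬S ∨ T ∧ ¬(S ∧ S) ∨ T ∧ ¬T ∨ ¬P
= T ∧ ¬S ∨ T ∧ ¬(S ∧ S) ∨ T ∧ ¬T ∨ ¬P   [complement / identity]
= T ∧ ¬S ∨ T ∧ ¬(S ∧ S) ∨ ¬P   [complement / identity]
= T ∧ ¬S ∨ T ∧ ¬S ∨ ¬P   [idempotence]
= T ∧ ¬S ∨ ¬P   [idempotence]

T ∧ ¬S ∨ ¬P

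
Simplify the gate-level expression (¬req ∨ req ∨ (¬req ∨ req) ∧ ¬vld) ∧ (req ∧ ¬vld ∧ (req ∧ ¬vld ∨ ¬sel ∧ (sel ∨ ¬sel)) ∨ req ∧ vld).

req

(¬req ∨ req ∨ (¬req ∨ req) ∧ ¬vld) ∧ (req ∧ ¬vld ∧ (req ∧ ¬vld ∨ ¬sel ∧ (sel ∨ ¬sel)) ∨ req ∧ vld)
= (¬req ∨ req ∨ (¬req ∨ req) ∧ ¬vld) ∧ (req ∧ ¬vld ∧ (req ∧ ¬vld ∨ ¬sel) ∨ req ∧ vld)
= (¬req ∨ req) ∧ (req ∧ ¬vld ∧ (req ∧ ¬vld ∨ ¬sel) ∨ req ∧ vld)
= (¬req ∨ req) ∧ (req ∧ ¬vld ∨ req ∧ vld)
= req ∧ ¬vld ∨ req ∧ vld
= req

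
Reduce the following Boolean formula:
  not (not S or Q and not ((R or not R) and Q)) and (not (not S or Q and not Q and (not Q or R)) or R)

not (not S or Q and not ((R or not R) and Q)) and (not (not S or Q and not Q and (not Q or R)) or R)
= not (not S or Q and not ((R or not R) and Q)) and (not (not S or Q and not Q) or R)   (absorption)
= not (not S or Q and not Q) and (not (not S or Q and not Q) or R)   (complement / identity)
= not (not S or Q and not Q)   (absorption)
= not not S   (complement / identity)
= S   (double negation)

S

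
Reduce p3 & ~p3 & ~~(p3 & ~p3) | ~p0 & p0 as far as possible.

p3 & ~p3 & ~~(p3 & ~p3) | ~p0 & p0
= p3 & ~p3 & p3 & ~p3 | ~p0 & p0   [double negation]
= p3 & ~p3 | ~p0 & p0   [idempotence]
= ~p0 & p0   [complement / identity]
= 0   [complement]

0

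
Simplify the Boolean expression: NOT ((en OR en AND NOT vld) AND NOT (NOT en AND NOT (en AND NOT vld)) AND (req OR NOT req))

NOT ((en OR en AND NOT vld) AND NOT (NOT en AND NOT (en AND NOT vld)) AND (req OR NOT req))
= NOT ((en OR en AND NOT vld) AND (en OR en AND NOT vld) AND (req OR NOT req))   — De Morgan
= NOT ((en OR en AND NOT vld) AND (req OR NOT req))   — idempotence
= NOT (en OR en AND NOT vld)   — complement / identity
= NOT en   — absorption

NOT en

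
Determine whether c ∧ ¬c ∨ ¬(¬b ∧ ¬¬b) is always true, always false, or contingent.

always true

c ∧ ¬c ∨ ¬(¬b ∧ ¬¬b)
= ¬(¬b ∧ ¬¬b)   [complement / identity]
= b ∨ ¬b   [De Morgan]
= True   [complement]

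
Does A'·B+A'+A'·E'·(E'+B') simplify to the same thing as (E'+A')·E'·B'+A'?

E1: A'·B+A'+A'·E'·(E'+B')
    = A'·B+A'+A'·E'   (absorption)
    = A'+A'·E'   (absorption)
    = A'   (absorption)
E2: (E'+A')·E'·B'+A'
    = E'·B'+A'   (absorption)
These differ: at A=1, B=0, E=0, E1 = 0 but E2 = 1.

No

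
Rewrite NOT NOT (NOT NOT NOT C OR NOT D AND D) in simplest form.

NOT NOT (NOT NOT NOT C OR NOT D AND D)
= NOT NOT NOT C OR NOT D AND D   — double negation
= NOT NOT NOT C   — complement / identity
= NOT C   — double negation

NOT C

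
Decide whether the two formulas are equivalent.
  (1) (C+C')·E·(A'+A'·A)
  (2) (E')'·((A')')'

Yes

E1: (C+C')·E·(A'+A'·A)
    = E·(A'+A'·A)
    = E·A'
E2: (E')'·((A')')'
    = E·((A')')'
    = E·A'
Both reduce to E·A', so they are equivalent.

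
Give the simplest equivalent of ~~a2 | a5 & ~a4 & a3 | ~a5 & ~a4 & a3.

~~a2 | a5 & ~a4 & a3 | ~a5 & ~a4 & a3
= ~~a2 | ~a4 & a3
= a2 | ~a4 & a3

a2 | ~a4 & a3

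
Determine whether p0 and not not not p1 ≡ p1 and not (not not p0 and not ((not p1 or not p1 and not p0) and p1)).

No

E1: p0 and not not not p1
    = p0 and not p1
E2: p1 and not (not not p0 and not ((not p1 or not p1 and not p0) and p1))
    = p1 and not (not not p0 and not (not p1 and p1))
    = p1 and (not p0 or not p1 and p1)
    = p1 and not p0
These differ: at p0=1, p1=0, E1 = 1 but E2 = 0.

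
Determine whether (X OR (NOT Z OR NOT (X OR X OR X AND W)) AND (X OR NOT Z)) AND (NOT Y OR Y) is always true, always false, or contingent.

(X OR (NOT Z OR NOT (X OR X OR X AND W)) AND (X OR NOT Z)) AND (NOT Y OR Y)
= (X OR NOT Z OR NOT (X OR X OR X AND W) AND X) AND (NOT Y OR Y)   (distribution)
= (X OR NOT Z OR NOT (X OR X AND W) AND X) AND (NOT Y OR Y)   (idempotence)
= X OR NOT Z OR NOT (X OR X AND W) AND X   (complement / identity)
= X OR NOT Z OR NOT X AND X   (absorption)
= X OR NOT Z   (complement / identity)
This depends on X, Z, so it is not a constant.

contingent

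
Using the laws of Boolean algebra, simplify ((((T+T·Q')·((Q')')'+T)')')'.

T'

((((T+T·Q')·((Q')')'+T)')')'
= ((((T+T·Q')·Q'+T)')')'   — double negation
= ((T+T·Q')·Q'+T)'   — double negation
= (T·Q'+T)'   — absorption
= T'   — absorption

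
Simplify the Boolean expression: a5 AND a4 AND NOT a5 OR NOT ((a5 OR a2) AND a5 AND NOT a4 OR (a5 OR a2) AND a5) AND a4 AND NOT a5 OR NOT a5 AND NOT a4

NOT a5

a5 AND a4 AND NOT a5 OR NOT ((a5 OR a2) AND a5 AND NOT a4 OR (a5 OR a2) AND a5) AND a4 AND NOT a5 OR NOT a5 AND NOT a4
= a5 AND a4 AND NOT a5 OR NOT ((a5 OR a2) AND a5) AND a4 AND NOT a5 OR NOT a5 AND NOT a4   [absorption]
= a5 AND a4 AND NOT a5 OR NOT a5 AND a4 AND NOT a5 OR NOT a5 AND NOT a4   [absorption]
= a4 AND NOT a5 OR NOT a5 AND NOT a4   [distribution]
= NOT a5   [distribution]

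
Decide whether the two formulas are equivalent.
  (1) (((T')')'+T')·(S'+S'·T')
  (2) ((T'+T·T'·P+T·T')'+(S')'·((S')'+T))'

Yes

E1: (((T')')'+T')·(S'+S'·T')
    = (((T')')'+T')·S'
    = (T'+T')·S'
    = T'·S'
E2: ((T'+T·T'·P+T·T')'+(S')'·((S')'+T))'
    = ((T'+T·T'·P+T·T')'+(S')')'
    = ((T'+T·T')'+(S')')'
    = ((T')'+(S')')'
    = T'·S'
Both reduce to T'·S', so they are equivalent.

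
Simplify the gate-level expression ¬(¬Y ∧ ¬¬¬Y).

Y

¬(¬Y ∧ ¬¬¬Y)
= ¬(¬Y ∧ ¬Y)
= ¬¬Y
= Y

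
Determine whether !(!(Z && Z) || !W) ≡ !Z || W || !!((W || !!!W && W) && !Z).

No

E1: !(!(Z && Z) || !W)
    = Z && Z && W
    = Z && W
E2: !Z || W || !!((W || !!!W && W) && !Z)
    = !Z || W || (W || !!!W && W) && !Z
    = !Z || W || (W || !W && W) && !Z
    = !Z || W || W && !Z
    = !Z || W
These differ: at W=0, Z=0, E1 = 0 but E2 = 1.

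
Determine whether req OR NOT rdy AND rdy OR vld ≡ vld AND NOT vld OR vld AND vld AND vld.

E1: req OR NOT rdy AND rdy OR vld
    = req OR vld   — complement / identity
E2: vld AND NOT vld OR vld AND vld AND vld
    = vld AND NOT vld OR vld AND vld   — idempotence
    = vld   — distribution
These differ: at rdy=0, req=1, vld=0, E1 = 1 but E2 = 0.

No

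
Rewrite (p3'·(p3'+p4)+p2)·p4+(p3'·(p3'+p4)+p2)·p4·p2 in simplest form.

(p3'+p2)·p4

(p3'·(p3'+p4)+p2)·p4+(p3'·(p3'+p4)+p2)·p4·p2
= (p3'·(p3'+p4)+p2)·(p4+p4·p2)   — distribution
= (p3'+p2)·(p4+p4·p2)   — absorption
= (p3'+p2)·p4   — absorption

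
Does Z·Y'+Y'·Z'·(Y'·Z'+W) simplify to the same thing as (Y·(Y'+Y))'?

Yes

E1: Z·Y'+Y'·Z'·(Y'·Z'+W)
    = Z·Y'+Y'·Z'   (absorption)
    = Y'   (distribution)
E2: (Y·(Y'+Y))'
    = Y'   (complement / identity)
Both reduce to Y', so they are equivalent.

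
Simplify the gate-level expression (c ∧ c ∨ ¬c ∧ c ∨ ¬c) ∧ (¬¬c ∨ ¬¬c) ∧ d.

c ∧ d

(c ∧ c ∨ ¬c ∧ c ∨ ¬c) ∧ (¬¬c ∨ ¬¬c) ∧ d
= (c ∨ ¬c) ∧ (¬¬c ∨ ¬¬c) ∧ d
= (c ∨ ¬c) ∧ ¬¬c ∧ d
= ¬¬c ∧ d
= c ∧ d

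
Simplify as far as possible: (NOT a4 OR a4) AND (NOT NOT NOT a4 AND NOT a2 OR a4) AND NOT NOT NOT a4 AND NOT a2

(NOT a4 OR a4) AND (NOT NOT NOT a4 AND NOT a2 OR a4) AND NOT NOT NOT a4 AND NOT a2
= (NOT a4 OR a4) AND NOT NOT NOT a4 AND NOT a2
= NOT NOT NOT a4 AND NOT a2
= NOT a4 AND NOT a2

NOT a4 AND NOT a2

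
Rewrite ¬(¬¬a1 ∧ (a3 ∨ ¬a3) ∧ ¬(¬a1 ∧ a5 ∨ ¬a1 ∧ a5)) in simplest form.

¬a1

¬(¬¬a1 ∧ (a3 ∨ ¬a3) ∧ ¬(¬a1 ∧ a5 ∨ ¬a1 ∧ a5))
= ¬(¬¬a1 ∧ (a3 ∨ ¬a3) ∧ ¬(¬a1 ∧ a5))   [idempotence]
= ¬(¬¬a1 ∧ ¬(¬a1 ∧ a5))   [complement / identity]
= ¬a1 ∨ ¬a1 ∧ a5   [De Morgan]
= ¬a1   [absorption]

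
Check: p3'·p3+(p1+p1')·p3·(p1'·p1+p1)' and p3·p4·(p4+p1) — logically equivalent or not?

E1: p3'·p3+(p1+p1')·p3·(p1'·p1+p1)'
    = p3'·p3+(p1+p1')·p3·p1'   (complement / identity)
    = p3'·p3+p3·p1'   (complement / identity)
    = p3·p1'   (complement / identity)
E2: p3·p4·(p4+p1)
    = p3·p4   (absorption)
These differ: at p1=0, p3=1, p4=0, E1 = 1 but E2 = 0.

No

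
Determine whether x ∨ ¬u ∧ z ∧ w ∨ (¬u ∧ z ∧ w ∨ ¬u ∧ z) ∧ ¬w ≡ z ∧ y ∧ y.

E1: x ∨ ¬u ∧ z ∧ w ∨ (¬u ∧ z ∧ w ∨ ¬u ∧ z) ∧ ¬w
    = x ∨ ¬u ∧ z ∧ w ∨ ¬u ∧ z ∧ ¬w   (absorption)
    = x ∨ ¬u ∧ z   (distribution)
E2: z ∧ y ∧ y
    = z ∧ y   (idempotence)
These differ: at u=0, w=1, x=1, y=0, z=1, E1 = 1 but E2 = 0.

No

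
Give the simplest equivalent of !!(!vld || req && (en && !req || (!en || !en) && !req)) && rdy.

!!(!vld || req && (en && !req || (!en || !en) && !req)) && rdy
= !!(!vld || req && (en && !req || !en && !req)) && rdy   (idempotence)
= !!(!vld || req && !req) && rdy   (distribution)
= !!!vld && rdy   (complement / identity)
= !vld && rdy   (double negation)

!vld && rdy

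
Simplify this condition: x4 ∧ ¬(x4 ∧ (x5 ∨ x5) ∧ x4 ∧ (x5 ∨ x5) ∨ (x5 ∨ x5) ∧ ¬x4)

x4 ∧ ¬x5

x4 ∧ ¬(x4 ∧ (x5 ∨ x5) ∧ x4 ∧ (x5 ∨ x5) ∨ (x5 ∨ x5) ∧ ¬x4)
= x4 ∧ ¬(x4 ∧ (x5 ∨ x5) ∨ (x5 ∨ x5) ∧ ¬x4)   [idempotence]
= x4 ∧ ¬(x5 ∨ x5)   [distribution]
= x4 ∧ ¬x5   [idempotence]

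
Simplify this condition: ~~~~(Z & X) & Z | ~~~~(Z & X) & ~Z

~~~~(Z & X) & Z | ~~~~(Z & X) & ~Z
= ~~~~(Z & X)   (distribution)
= ~~(Z & X)   (double negation)
= Z & X   (double negation)

Z & X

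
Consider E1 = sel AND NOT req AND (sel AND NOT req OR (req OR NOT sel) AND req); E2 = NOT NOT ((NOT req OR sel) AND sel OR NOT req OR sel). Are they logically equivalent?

E1: sel AND NOT req AND (sel AND NOT req OR (req OR NOT sel) AND req)
    = sel AND NOT req AND (sel AND NOT req OR req)   [absorption]
    = sel AND NOT req   [absorption]
E2: NOT NOT ((NOT req OR sel) AND sel OR NOT req OR sel)
    = (NOT req OR sel) AND sel OR NOT req OR sel   [double negation]
    = NOT req OR sel   [absorption]
These differ: at req=0, sel=0, E1 = 0 but E2 = 1.

No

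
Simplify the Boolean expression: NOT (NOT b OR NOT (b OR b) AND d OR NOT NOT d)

NOT (NOT b OR NOT (b OR b) AND d OR NOT NOT d)
= NOT (NOT b OR NOT b AND d OR NOT NOT d)   (idempotence)
= NOT (NOT b OR NOT NOT d)   (absorption)
= b AND NOT d   (De Morgan)

b AND NOT d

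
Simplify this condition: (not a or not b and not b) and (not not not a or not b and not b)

not a or not b

(not a or not b and not b) and (not not not a or not b and not b)
= (not a or not b and not b) and (not a or not b and not b)
= not a or not b and not b
= not a or not b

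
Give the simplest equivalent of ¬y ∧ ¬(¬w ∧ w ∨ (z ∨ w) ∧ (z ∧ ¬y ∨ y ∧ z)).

¬y ∧ ¬(¬w ∧ w ∨ (z ∨ w) ∧ (z ∧ ¬y ∨ y ∧ z))
= ¬y ∧ ¬((z ∨ w) ∧ (z ∧ ¬y ∨ y ∧ z))
= ¬y ∧ ¬((z ∨ w) ∧ z)
= ¬y ∧ ¬z

¬y ∧ ¬z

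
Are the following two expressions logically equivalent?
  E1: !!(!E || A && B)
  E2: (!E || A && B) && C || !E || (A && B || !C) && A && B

Yes

E1: !!(!E || A && B)
    = !E || A && B   [double negation]
E2: (!E || A && B) && C || !E || (A && B || !C) && A && B
    = (!E || A && B) && C || !E || A && B   [absorption]
    = !E || A && B   [absorption]
Both reduce to !E || A && B, so they are equivalent.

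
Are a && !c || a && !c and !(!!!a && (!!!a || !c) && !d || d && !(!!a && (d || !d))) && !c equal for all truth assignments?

Yes

E1: a && !c || a && !c
    = a && (!c || !c)   (distribution)
    = a && !c   (idempotence)
E2: !(!!!a && (!!!a || !c) && !d || d && !(!!a && (d || !d))) && !c
    = !(!!!a && !d || d && !(!!a && (d || !d))) && !c   (absorption)
    = !(!!!a && !d || d && !!!a) && !c   (complement / identity)
    = !!!!a && !c   (distribution)
    = !!a && !c   (double negation)
    = a && !c   (double negation)
Both reduce to a && !c, so they are equivalent.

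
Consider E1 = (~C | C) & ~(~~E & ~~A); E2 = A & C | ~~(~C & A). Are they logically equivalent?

No

E1: (~C | C) & ~(~~E & ~~A)
    = (~C | C) & (~E | ~A)
    = ~E | ~A
E2: A & C | ~~(~C & A)
    = A & C | ~C & A
    = A
These differ: at A=0, C=0, E=0, E1 = 1 but E2 = 0.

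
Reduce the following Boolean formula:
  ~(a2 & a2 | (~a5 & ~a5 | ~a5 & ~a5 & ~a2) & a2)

~a2

~(a2 & a2 | (~a5 & ~a5 | ~a5 & ~a5 & ~a2) & a2)
= ~((a2 | ~a5 & ~a5 | ~a5 & ~a5 & ~a2) & a2)   [distribution]
= ~((a2 | ~a5 & ~a5) & a2)   [absorption]
= ~((a2 | ~a5) & a2)   [idempotence]
= ~a2   [absorption]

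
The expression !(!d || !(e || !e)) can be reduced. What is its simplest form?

!(!d || !(e || !e))
= d && (e || !e)   (De Morgan)
= d   (complement / identity)

d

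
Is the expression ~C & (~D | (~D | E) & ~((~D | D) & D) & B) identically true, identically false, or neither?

~C & (~D | (~D | E) & ~((~D | D) & D) & B)
= ~C & (~D | (~D | E) & ~D & B)   [complement / identity]
= ~C & (~D | ~D & B)   [absorption]
= ~C & ~D   [absorption]
This depends on C, D, so it is not a constant.

neither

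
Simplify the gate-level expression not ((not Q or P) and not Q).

Q

not ((not Q or P) and not Q)
= not not Q   (absorption)
= Q   (double negation)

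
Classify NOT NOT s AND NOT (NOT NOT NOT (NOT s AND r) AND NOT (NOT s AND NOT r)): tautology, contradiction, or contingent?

contradiction

NOT NOT s AND NOT (NOT NOT NOT (NOT s AND r) AND NOT (NOT s AND NOT r))
= NOT NOT s AND NOT (NOT (NOT s AND r) AND NOT (NOT s AND NOT r))
= NOT NOT s AND (NOT s AND r OR NOT s AND NOT r)
= s AND (NOT s AND r OR NOT s AND NOT r)
= s AND NOT s
= FALSE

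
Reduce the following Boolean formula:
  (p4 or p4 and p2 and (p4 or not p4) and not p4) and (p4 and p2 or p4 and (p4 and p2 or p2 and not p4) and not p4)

p4 and p2

(p4 or p4 and p2 and (p4 or not p4) and not p4) and (p4 and p2 or p4 and (p4 and p2 or p2 and not p4) and not p4)
= (p4 or p4 and p2 and (p4 or not p4) and not p4) and (p4 and p2 or p4 and p2 and (p4 or not p4) and not p4)   — distribution
= p4 and p4 and p2 or p4 and p2 and (p4 or not p4) and not p4   — distribution
= p4 and p4 and p2 or p4 and p2 and not p4   — complement / identity
= p4 and p2   — distribution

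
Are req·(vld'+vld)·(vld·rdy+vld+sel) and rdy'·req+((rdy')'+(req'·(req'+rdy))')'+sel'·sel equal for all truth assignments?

E1: req·(vld'+vld)·(vld·rdy+vld+sel)
    = req·(vld'+vld)·(vld+sel)   — absorption
    = req·(vld+sel)   — complement / identity
E2: rdy'·req+((rdy')'+(req'·(req'+rdy))')'+sel'·sel
    = rdy'·req+((rdy')'+(req'·(req'+rdy))')'   — complement / identity
    = rdy'·req+((rdy')'+(req')')'   — absorption
    = rdy'·req+rdy'·req'   — De Morgan
    = rdy'   — distribution
These differ: at rdy=0, req=0, sel=1, vld=1, E1 = 0 but E2 = 1.

No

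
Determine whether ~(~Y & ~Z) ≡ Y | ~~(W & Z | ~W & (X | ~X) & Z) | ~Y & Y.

Yes

E1: ~(~Y & ~Z)
    = Y | Z   (De Morgan)
E2: Y | ~~(W & Z | ~W & (X | ~X) & Z) | ~Y & Y
    = Y | ~~(W & Z | ~W & Z) | ~Y & Y   (complement / identity)
    = Y | ~~(W & Z | ~W & Z)   (complement / identity)
    = Y | ~~Z   (distribution)
    = Y | Z   (double negation)
Both reduce to Y | Z, so they are equivalent.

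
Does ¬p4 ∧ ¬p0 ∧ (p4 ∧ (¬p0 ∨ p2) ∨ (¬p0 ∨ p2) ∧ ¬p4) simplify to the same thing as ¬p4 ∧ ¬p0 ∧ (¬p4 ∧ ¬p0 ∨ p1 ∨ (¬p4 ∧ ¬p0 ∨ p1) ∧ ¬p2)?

Yes

E1: ¬p4 ∧ ¬p0 ∧ (p4 ∧ (¬p0 ∨ p2) ∨ (¬p0 ∨ p2) ∧ ¬p4)
    = ¬p4 ∧ ¬p0 ∧ (¬p0 ∨ p2)   [distribution]
    = ¬p4 ∧ ¬p0   [absorption]
E2: ¬p4 ∧ ¬p0 ∧ (¬p4 ∧ ¬p0 ∨ p1 ∨ (¬p4 ∧ ¬p0 ∨ p1) ∧ ¬p2)
    = ¬p4 ∧ ¬p0 ∧ (¬p4 ∧ ¬p0 ∨ p1)   [absorption]
    = ¬p4 ∧ ¬p0   [absorption]
Both reduce to ¬p4 ∧ ¬p0, so they are equivalent.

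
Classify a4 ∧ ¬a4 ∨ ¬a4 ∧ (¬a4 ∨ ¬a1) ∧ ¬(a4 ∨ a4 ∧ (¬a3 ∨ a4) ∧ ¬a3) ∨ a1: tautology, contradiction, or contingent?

contingent

a4 ∧ ¬a4 ∨ ¬a4 ∧ (¬a4 ∨ ¬a1) ∧ ¬(a4 ∨ a4 ∧ (¬a3 ∨ a4) ∧ ¬a3) ∨ a1
= a4 ∧ ¬a4 ∨ ¬a4 ∧ (¬a4 ∨ ¬a1) ∧ ¬(a4 ∨ a4 ∧ ¬a3) ∨ a1   [absorption]
= a4 ∧ ¬a4 ∨ ¬a4 ∧ ¬(a4 ∨ a4 ∧ ¬a3) ∨ a1   [absorption]
= a4 ∧ ¬a4 ∨ ¬a4 ∧ ¬a4 ∨ a1   [absorption]
= ¬a4 ∨ a1   [distribution]
This depends on a1, a4, so it is not a constant.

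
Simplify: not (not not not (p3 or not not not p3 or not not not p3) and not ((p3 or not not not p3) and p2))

True

not (not not not (p3 or not not not p3 or not not not p3) and not ((p3 or not not not p3) and p2))
= not (not not not (p3 or not not not p3) and not ((p3 or not not not p3) and p2))   — idempotence
= not (not (p3 or not not not p3) and not ((p3 or not not not p3) and p2))   — double negation
= p3 or not not not p3 or (p3 or not not not p3) and p2   — De Morgan
= p3 or not not not p3   — absorption
= p3 or not p3   — double negation
= True   — complement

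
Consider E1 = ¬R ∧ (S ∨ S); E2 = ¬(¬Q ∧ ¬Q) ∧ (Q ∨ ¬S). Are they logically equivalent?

No

E1: ¬R ∧ (S ∨ S)
    = ¬R ∧ S   — idempotence
E2: ¬(¬Q ∧ ¬Q) ∧ (Q ∨ ¬S)
    = (Q ∨ Q) ∧ (Q ∨ ¬S)   — De Morgan
    = Q ∧ ¬S ∨ Q   — distribution
    = Q   — absorption
These differ: at Q=1, R=0, S=0, E1 = 0 but E2 = 1.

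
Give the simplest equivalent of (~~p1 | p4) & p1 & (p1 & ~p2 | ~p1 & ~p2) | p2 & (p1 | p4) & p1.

(~~p1 | p4) & p1 & (p1 & ~p2 | ~p1 & ~p2) | p2 & (p1 | p4) & p1
= (~~p1 | p4) & p1 & ~p2 | p2 & (p1 | p4) & p1   (distribution)
= (p1 | p4) & p1 & ~p2 | p2 & (p1 | p4) & p1   (double negation)
= (p1 | p4) & p1   (distribution)
= p1   (absorption)

p1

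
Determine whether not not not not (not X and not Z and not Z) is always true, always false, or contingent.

not not not not (not X and not Z and not Z)
= not not (not X and not Z and not Z)   (double negation)
= not X and not Z and not Z   (double negation)
= not X and not Z   (idempotence)
This depends on X, Z, so it is not a constant.

contingent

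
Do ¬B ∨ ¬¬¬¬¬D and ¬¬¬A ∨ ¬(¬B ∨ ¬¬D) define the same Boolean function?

No

E1: ¬B ∨ ¬¬¬¬¬D
    = ¬B ∨ ¬¬¬D
    = ¬B ∨ ¬D
E2: ¬¬¬A ∨ ¬(¬B ∨ ¬¬D)
    = ¬A ∨ ¬(¬B ∨ ¬¬D)
    = ¬A ∨ B ∧ ¬D
These differ: at A=1, B=0, D=1, E1 = 1 but E2 = 0.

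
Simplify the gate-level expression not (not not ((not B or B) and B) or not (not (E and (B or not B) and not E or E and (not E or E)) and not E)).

not (not not ((not B or B) and B) or not (not (E and (B or not B) and not E or E and (not E or E)) and not E))
= not (not not ((not B or B) and B) or not (not (E and not E or E and (not E or E)) and not E))
= not (not not ((not B or B) and B) or not (not (E and (not E or E)) and not E))
= not ((not B or B) and B) and not (E and (not E or E)) and not E
= not B and not (E and (not E or E)) and not E
= not B and not E and not E
= not B and not E

not B and not E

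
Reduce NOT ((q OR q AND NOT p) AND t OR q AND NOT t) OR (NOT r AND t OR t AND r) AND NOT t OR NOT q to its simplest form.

NOT q

NOT ((q OR q AND NOT p) AND t OR q AND NOT t) OR (NOT r AND t OR t AND r) AND NOT t OR NOT q
= NOT ((q OR q AND NOT p) AND t OR q AND NOT t) OR t AND NOT t OR NOT q   — distribution
= NOT (q AND t OR q AND NOT t) OR t AND NOT t OR NOT q   — absorption
= NOT (q AND t OR q AND NOT t) OR NOT q   — complement / identity
= NOT q OR NOT q   — distribution
= NOT q   — idempotence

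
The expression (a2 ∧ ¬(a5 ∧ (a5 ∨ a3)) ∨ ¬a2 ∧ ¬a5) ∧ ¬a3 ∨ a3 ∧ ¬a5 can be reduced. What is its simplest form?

¬a5

(a2 ∧ ¬(a5 ∧ (a5 ∨ a3)) ∨ ¬a2 ∧ ¬a5) ∧ ¬a3 ∨ a3 ∧ ¬a5
= (a2 ∧ ¬a5 ∨ ¬a2 ∧ ¬a5) ∧ ¬a3 ∨ a3 ∧ ¬a5
= ¬a5 ∧ ¬a3 ∨ a3 ∧ ¬a5
= ¬a5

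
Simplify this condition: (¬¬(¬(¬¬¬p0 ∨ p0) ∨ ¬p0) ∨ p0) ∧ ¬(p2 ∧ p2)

(¬¬(¬(¬¬¬p0 ∨ p0) ∨ ¬p0) ∨ p0) ∧ ¬(p2 ∧ p2)
= (¬¬(¬(¬p0 ∨ p0) ∨ ¬p0) ∨ p0) ∧ ¬(p2 ∧ p2)
= (¬((¬p0 ∨ p0) ∧ p0) ∨ p0) ∧ ¬(p2 ∧ p2)
= (¬p0 ∨ p0) ∧ ¬(p2 ∧ p2)
= (¬p0 ∨ p0) ∧ ¬p2
= ¬p2

¬p2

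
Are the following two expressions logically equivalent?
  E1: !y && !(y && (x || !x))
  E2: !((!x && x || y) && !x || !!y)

E1: !y && !(y && (x || !x))
    = !y && !y   (complement / identity)
    = !y   (idempotence)
E2: !((!x && x || y) && !x || !!y)
    = !((!x && x || y) && !x || y)   (double negation)
    = !(y && !x || y)   (complement / identity)
    = !y   (absorption)
Both reduce to !y, so they are equivalent.

Yes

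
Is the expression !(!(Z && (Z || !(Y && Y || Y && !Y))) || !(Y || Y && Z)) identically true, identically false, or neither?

!(!(Z && (Z || !(Y && Y || Y && !Y))) || !(Y || Y && Z))
= !(!(Z && (Z || !Y)) || !(Y || Y && Z))
= !(!(Z && (Z || !Y)) || !Y)
= !(!Z || !Y)
= Z && Y
This depends on Y, Z, so it is not a constant.

neither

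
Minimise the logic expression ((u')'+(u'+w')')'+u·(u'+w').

((u')'+(u'+w')')'+u·(u'+w')
= u'·(u'+w')+u·(u'+w')
= u'+w'

u'+w'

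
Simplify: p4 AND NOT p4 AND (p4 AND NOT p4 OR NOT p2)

FALSE

p4 AND NOT p4 AND (p4 AND NOT p4 OR NOT p2)
= p4 AND NOT p4
= FALSE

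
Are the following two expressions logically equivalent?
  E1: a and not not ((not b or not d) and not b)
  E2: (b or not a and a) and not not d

No

E1: a and not not ((not b or not d) and not b)
    = a and (not b or not d) and not b   [double negation]
    = a and not b   [absorption]
E2: (b or not a and a) and not not d
    = b and not not d   [complement / identity]
    = b and d   [double negation]
These differ: at a=1, b=1, d=1, E1 = 0 but E2 = 1.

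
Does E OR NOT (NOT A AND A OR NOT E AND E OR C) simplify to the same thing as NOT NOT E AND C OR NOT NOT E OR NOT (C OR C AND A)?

E1: E OR NOT (NOT A AND A OR NOT E AND E OR C)
    = E OR NOT (NOT A AND A OR C)   [complement / identity]
    = E OR NOT C   [complement / identity]
E2: NOT NOT E AND C OR NOT NOT E OR NOT (C OR C AND A)
    = NOT NOT E OR NOT (C OR C AND A)   [absorption]
    = NOT NOT E OR NOT C   [absorption]
    = E OR NOT C   [double negation]
Both reduce to E OR NOT C, so they are equivalent.

Yes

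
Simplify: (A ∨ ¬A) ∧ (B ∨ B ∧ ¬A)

(A ∨ ¬A) ∧ (B ∨ B ∧ ¬A)
= (A ∨ ¬A) ∧ B   — absorption
= B   — complement / identity

B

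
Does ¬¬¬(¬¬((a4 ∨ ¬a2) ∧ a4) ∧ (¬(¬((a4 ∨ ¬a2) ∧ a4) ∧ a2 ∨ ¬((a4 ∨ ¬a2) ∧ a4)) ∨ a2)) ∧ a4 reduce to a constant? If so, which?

yes, False

¬¬¬(¬¬((a4 ∨ ¬a2) ∧ a4) ∧ (¬(¬((a4 ∨ ¬a2) ∧ a4) ∧ a2 ∨ ¬((a4 ∨ ¬a2) ∧ a4)) ∨ a2)) ∧ a4
= ¬¬¬(¬¬((a4 ∨ ¬a2) ∧ a4) ∧ (¬¬((a4 ∨ ¬a2) ∧ a4) ∨ a2)) ∧ a4
= ¬¬¬¬¬((a4 ∨ ¬a2) ∧ a4) ∧ a4
= ¬¬¬((a4 ∨ ¬a2) ∧ a4) ∧ a4
= ¬¬¬a4 ∧ a4
= ¬a4 ∧ a4
= False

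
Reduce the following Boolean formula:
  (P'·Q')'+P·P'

(P'·Q')'+P·P'
= P+Q+P·P'
= P+Q

P+Q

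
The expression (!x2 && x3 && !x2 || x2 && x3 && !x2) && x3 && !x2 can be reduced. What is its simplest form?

x3 && !x2

(!x2 && x3 && !x2 || x2 && x3 && !x2) && x3 && !x2
= x3 && !x2 && x3 && !x2   — distribution
= x3 && !x2   — idempotence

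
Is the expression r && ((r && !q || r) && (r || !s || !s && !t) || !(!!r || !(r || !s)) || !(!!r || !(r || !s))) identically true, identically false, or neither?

r && ((r && !q || r) && (r || !s || !s && !t) || !(!!r || !(r || !s)) || !(!!r || !(r || !s)))
= r && ((r && !q || r) && (r || !s || !s && !t) || !(!!r || !(r || !s)))   — idempotence
= r && ((r && !q || r) && (r || !s || !s && !t) || !r && (r || !s))   — De Morgan
= r && ((r && !q || r) && (r || !s) || !r && (r || !s))   — absorption
= r && (r && (r || !s) || !r && (r || !s))   — absorption
= r && (r || !s)   — distribution
= r   — absorption
This depends on r, so it is not a constant.

neither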